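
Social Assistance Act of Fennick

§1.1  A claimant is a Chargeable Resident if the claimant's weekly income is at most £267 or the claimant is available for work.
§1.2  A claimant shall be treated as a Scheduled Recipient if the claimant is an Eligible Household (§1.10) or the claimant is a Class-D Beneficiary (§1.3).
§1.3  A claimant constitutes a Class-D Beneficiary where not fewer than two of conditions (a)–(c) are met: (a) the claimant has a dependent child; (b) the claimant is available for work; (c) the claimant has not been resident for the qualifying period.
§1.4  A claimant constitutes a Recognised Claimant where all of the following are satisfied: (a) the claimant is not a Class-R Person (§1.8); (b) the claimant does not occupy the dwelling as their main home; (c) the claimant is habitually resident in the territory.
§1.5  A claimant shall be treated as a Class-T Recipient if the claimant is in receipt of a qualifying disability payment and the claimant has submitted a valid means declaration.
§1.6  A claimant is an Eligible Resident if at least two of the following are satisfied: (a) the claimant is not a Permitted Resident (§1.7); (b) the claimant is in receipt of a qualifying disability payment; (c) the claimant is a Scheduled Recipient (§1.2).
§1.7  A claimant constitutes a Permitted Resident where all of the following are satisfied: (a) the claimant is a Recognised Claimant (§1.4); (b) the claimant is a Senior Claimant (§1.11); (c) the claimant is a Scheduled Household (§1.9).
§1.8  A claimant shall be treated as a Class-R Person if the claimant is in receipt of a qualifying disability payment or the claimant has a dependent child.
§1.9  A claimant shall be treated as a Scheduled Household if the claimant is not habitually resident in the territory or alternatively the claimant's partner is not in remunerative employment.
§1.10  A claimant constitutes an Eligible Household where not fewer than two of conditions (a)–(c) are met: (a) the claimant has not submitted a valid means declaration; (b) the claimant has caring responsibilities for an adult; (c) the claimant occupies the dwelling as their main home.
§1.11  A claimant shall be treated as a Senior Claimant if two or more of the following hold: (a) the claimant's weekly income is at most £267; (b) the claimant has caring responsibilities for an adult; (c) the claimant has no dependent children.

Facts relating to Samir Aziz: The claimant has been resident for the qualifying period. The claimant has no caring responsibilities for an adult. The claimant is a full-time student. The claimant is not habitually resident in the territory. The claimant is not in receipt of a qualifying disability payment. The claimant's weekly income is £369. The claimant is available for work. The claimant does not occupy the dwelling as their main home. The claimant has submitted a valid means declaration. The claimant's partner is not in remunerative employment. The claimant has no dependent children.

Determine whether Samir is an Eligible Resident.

No

Under §1.8: the claimant is in receipt of a qualifying disability payment? no; or the claimant has a dependent child? no. So the claimant is not a Class-R Person.
Under §1.4: not a Class-R Person (§1.8)? yes; and the claimant does not occupy the dwelling as their main home? yes; and the claimant is habitually resident in the territory? no. So the claimant is not a Recognised Claimant.
Under §1.11: claimant's weekly income: £369 ≤ £267? no; the claimant has caring responsibilities for an adult? no; the claimant has no dependent children? yes — 1 of 3 hold (need ≥2) → not satisfied.
Under §1.9: the claimant is not habitually resident in the territory? yes; or the claimant's partner is not in remunerative employment? yes. So the claimant is a Scheduled Household.
Under §1.7: Recognised Claimant (§1.4)? no; and Senior Claimant (§1.11)? no; and Scheduled Household (§1.9)? yes. So the claimant is not a Permitted Resident.
Under §1.10: the claimant has not submitted a valid means declaration? no; the claimant has caring responsibilities for an adult? no; the claimant occupies the dwelling as their main home? no — 0 of 3 hold (need ≥2) → not satisfied.
Under §1.3: the claimant has a dependent child? no; the claimant is available for work? yes; the claimant has not been resident for the qualifying period? no — 1 of 3 hold (need ≥2) → not satisfied.
Under §1.2: Eligible Household (§1.10)? no; or Class-D Beneficiary (§1.3)? no. So the claimant is not a Scheduled Recipient.
Under §1.6: not a Permitted Resident (§1.7)? yes; the claimant is in receipt of a qualifying disability payment? no; Scheduled Recipient (§1.2)? no — 1 of 3 hold (need ≥2) → not satisfied.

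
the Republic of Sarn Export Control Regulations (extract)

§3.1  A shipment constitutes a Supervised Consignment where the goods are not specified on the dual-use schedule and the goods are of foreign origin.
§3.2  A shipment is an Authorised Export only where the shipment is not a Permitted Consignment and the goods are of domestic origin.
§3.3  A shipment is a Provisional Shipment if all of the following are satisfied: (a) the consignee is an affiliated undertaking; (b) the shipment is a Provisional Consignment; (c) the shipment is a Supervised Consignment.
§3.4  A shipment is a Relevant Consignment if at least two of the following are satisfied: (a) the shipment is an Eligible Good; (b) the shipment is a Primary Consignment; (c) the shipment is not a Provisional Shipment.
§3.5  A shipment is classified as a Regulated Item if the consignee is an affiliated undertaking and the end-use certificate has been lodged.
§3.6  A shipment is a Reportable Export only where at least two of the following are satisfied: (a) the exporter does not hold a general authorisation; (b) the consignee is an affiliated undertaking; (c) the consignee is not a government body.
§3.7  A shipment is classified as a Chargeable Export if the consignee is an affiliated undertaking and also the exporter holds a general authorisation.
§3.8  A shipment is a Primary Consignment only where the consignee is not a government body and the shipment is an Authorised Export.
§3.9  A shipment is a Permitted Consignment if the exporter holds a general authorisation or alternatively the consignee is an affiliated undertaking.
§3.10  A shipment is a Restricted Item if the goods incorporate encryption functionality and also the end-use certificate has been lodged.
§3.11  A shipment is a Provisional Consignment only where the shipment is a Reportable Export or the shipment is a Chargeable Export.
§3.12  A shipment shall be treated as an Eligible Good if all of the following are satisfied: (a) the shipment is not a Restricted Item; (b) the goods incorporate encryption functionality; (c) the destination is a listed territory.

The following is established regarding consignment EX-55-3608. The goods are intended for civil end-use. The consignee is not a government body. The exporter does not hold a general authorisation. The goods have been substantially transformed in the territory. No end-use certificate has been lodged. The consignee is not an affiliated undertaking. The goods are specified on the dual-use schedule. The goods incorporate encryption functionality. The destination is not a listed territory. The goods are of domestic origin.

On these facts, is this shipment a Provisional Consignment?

Yes

§3.6 — Reportable Export: the exporter does not hold a general authorisation? yes; the consignee is an affiliated undertaking? no; the consignee is not a government body? yes — 2 of 3 hold (need ≥2) → satisfied.
§3.7 — Chargeable Export: [the consignee is an affiliated undertaking? no] AND [the exporter holds a general authorisation? no] → not satisfied.
§3.11 — Provisional Consignment: [Reportable Export (§3.6)? yes] OR [Chargeable Export (§3.7)? no] → satisfied.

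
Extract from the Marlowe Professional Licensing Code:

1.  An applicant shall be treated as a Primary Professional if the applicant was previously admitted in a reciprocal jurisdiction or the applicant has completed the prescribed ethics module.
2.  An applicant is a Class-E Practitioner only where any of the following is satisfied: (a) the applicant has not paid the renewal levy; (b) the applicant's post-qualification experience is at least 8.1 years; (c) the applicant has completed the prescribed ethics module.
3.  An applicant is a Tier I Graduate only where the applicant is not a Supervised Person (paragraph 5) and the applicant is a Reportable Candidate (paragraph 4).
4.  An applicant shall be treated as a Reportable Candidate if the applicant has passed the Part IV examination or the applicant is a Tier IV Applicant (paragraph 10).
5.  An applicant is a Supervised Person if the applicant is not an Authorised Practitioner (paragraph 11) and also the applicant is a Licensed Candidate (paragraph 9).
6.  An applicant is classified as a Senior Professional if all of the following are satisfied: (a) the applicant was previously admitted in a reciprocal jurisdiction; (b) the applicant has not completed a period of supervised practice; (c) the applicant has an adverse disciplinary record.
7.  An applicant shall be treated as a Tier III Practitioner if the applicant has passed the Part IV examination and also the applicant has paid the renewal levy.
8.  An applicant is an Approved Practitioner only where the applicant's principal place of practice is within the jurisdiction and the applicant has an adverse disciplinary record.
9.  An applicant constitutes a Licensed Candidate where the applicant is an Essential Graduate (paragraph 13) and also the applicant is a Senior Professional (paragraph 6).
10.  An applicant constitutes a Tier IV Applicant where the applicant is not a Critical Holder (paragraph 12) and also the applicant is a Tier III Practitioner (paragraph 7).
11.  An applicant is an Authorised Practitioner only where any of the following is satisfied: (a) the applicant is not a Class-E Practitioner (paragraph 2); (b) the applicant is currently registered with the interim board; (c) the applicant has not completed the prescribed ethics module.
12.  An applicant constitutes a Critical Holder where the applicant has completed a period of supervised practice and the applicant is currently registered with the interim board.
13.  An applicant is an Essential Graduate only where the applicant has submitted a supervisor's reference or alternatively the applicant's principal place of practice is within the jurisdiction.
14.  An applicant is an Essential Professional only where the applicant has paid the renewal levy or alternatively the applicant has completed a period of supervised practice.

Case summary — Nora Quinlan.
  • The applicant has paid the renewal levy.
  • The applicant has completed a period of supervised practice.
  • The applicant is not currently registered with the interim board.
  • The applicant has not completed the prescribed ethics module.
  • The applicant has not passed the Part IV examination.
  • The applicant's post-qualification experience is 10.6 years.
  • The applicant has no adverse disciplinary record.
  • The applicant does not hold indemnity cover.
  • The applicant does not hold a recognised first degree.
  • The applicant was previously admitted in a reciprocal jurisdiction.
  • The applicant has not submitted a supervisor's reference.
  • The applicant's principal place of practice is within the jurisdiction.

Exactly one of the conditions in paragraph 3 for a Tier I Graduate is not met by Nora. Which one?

Reportable Candidate

paragraph 2 — Class-E Practitioner: [the applicant has not paid the renewal levy? no] OR [applicant's post-qualification experience: 10.6 years ≥ 8.1 years? yes] OR [the applicant has completed the prescribed ethics module? no] → satisfied.
paragraph 11 — Authorised Practitioner: [not a Class-E Practitioner (paragraph 2)? no] OR [the applicant is currently registered with the interim board? no] OR [the applicant has not completed the prescribed ethics module? yes] → satisfied.
paragraph 13 — Essential Graduate: [the applicant has submitted a supervisor's reference? no] OR [the applicant's principal place of practice is within the jurisdiction? yes] → satisfied.
paragraph 6 — Senior Professional: [the applicant was previously admitted in a reciprocal jurisdiction? yes] AND [the applicant has not completed a period of supervised practice? no] AND [the applicant has an adverse disciplinary record? no] → not satisfied.
paragraph 9 — Licensed Candidate: [Essential Graduate (paragraph 13)? yes] AND [Senior Professional (paragraph 6)? no] → not satisfied.
paragraph 5 — Supervised Person: [not an Authorised Practitioner (paragraph 11)? no] AND [Licensed Candidate (paragraph 9)? no] → not satisfied.
paragraph 12 — Critical Holder: [the applicant has completed a period of supervised practice? yes] AND [the applicant is currently registered with the interim board? no] → not satisfied.
paragraph 7 — Tier III Practitioner: [the applicant has passed the Part IV examination? no] AND [the applicant has paid the renewal levy? yes] → not satisfied.
paragraph 10 — Tier IV Applicant: [not a Critical Holder (paragraph 12)? yes] AND [Tier III Practitioner (paragraph 7)? no] → not satisfied.
paragraph 4 — Reportable Candidate: [the applicant has passed the Part IV examination? no] OR [Tier IV Applicant (paragraph 10)? no] → not satisfied.
paragraph 3 — Tier I Graduate: [not a Supervised Person (paragraph 5)? yes] AND [Reportable Candidate (paragraph 4)? no] → not satisfied.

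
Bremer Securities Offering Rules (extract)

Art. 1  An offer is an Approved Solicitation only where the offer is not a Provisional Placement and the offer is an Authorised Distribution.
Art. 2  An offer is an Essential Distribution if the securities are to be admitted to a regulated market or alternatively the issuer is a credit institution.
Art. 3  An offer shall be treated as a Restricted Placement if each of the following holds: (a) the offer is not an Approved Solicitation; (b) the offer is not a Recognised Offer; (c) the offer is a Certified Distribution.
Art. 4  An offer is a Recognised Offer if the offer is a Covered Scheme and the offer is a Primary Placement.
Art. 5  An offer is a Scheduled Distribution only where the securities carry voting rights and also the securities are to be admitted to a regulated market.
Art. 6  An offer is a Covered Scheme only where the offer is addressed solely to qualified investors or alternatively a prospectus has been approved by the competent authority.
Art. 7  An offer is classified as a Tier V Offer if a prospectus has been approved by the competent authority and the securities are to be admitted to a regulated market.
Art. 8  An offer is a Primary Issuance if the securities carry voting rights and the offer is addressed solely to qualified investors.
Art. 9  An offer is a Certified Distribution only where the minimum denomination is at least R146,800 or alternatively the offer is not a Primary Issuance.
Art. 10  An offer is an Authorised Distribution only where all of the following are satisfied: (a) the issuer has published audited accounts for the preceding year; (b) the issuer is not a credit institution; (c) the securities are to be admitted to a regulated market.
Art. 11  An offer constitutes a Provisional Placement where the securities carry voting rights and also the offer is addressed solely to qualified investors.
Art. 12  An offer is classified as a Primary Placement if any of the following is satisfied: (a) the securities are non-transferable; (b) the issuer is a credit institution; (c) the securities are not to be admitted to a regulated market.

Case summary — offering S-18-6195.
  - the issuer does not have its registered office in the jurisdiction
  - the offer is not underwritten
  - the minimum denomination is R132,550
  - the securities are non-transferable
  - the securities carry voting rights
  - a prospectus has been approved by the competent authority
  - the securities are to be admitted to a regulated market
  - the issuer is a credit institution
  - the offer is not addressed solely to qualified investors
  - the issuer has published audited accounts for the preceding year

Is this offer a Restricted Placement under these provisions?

Under article 11: the securities carry voting rights? yes; and the offer is addressed solely to qualified investors? no. So the offer is not a Provisional Placement.
Under article 10: the issuer has published audited accounts for the preceding year? yes; and the issuer is not a credit institution? no; and the securities are to be admitted to a regulated market? yes. So the offer is not an Authorised Distribution.
Under article 1: not a Provisional Placement (article 11)? yes; and Authorised Distribution (article 10)? no. So the offer is not an Approved Solicitation.
Under article 6: the offer is addressed solely to qualified investors? no; or a prospectus has been approved by the competent authority? yes. So the offer is a Covered Scheme.
Under article 12: the securities are non-transferable? yes; or the issuer is a credit institution? yes; or the securities are not to be admitted to a regulated market? no. So the offer is a Primary Placement.
Under article 4: Covered Scheme (article 6)? yes; and Primary Placement (article 12)? yes. So the offer is a Recognised Offer.
Under article 8: the securities carry voting rights? yes; and the offer is addressed solely to qualified investors? no. So the offer is not a Primary Issuance.
Under article 9: minimum denomination: R132,550 ≥ R146,800? no; or not a Primary Issuance (article 8)? yes. So the offer is a Certified Distribution.
Under article 3: not an Approved Solicitation (article 1)? yes; and not a Recognised Offer (article 4)? no; and Certified Distribution (article 9)? yes. So the offer is not a Restricted Placement.

No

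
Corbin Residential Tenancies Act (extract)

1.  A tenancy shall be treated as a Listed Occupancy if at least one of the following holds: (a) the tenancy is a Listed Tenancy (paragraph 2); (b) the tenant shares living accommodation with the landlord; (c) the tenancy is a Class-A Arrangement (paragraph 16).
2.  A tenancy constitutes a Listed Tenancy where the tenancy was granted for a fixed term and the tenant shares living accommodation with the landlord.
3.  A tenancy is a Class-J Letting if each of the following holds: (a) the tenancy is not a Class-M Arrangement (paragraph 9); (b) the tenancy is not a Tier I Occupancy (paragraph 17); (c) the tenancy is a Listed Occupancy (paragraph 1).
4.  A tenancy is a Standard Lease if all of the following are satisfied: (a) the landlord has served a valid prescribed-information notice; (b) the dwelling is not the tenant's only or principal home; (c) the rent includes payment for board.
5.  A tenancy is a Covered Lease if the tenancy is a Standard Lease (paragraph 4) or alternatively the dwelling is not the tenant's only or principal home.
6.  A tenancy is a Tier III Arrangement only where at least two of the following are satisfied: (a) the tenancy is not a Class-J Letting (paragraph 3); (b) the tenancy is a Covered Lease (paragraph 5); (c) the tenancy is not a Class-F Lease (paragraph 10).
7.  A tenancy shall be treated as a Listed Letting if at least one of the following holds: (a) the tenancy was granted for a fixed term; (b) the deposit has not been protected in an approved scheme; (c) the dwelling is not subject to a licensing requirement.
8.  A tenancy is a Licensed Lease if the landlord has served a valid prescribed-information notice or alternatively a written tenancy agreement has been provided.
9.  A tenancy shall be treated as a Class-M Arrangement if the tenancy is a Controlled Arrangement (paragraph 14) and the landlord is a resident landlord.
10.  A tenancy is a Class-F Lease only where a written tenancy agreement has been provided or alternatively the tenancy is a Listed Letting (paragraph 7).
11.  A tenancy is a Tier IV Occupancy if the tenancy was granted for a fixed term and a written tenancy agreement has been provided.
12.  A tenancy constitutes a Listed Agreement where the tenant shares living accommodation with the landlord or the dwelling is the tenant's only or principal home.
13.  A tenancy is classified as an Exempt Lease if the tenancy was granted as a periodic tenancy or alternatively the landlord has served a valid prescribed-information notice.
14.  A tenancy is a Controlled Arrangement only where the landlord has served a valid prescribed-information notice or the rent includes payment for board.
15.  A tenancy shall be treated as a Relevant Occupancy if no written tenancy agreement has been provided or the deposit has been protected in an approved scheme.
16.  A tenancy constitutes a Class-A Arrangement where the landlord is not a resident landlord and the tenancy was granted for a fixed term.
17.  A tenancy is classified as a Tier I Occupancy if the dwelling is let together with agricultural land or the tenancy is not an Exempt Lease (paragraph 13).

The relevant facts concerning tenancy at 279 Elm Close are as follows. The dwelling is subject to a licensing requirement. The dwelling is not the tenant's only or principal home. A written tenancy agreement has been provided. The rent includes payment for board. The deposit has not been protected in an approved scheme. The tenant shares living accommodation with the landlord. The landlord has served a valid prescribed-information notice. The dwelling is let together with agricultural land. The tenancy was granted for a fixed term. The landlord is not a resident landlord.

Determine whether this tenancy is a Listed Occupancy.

Yes

paragraph 2 — Listed Tenancy: [the tenancy was granted for a fixed term? yes] AND [the tenant shares living accommodation with the landlord? yes] → satisfied.
paragraph 16 — Class-A Arrangement: [the landlord is not a resident landlord? yes] AND [the tenancy was granted for a fixed term? yes] → satisfied.
paragraph 1 — Listed Occupancy: [Listed Tenancy (paragraph 2)? yes] OR [the tenant shares living accommodation with the landlord? yes] OR [Class-A Arrangement (paragraph 16)? yes] → satisfied.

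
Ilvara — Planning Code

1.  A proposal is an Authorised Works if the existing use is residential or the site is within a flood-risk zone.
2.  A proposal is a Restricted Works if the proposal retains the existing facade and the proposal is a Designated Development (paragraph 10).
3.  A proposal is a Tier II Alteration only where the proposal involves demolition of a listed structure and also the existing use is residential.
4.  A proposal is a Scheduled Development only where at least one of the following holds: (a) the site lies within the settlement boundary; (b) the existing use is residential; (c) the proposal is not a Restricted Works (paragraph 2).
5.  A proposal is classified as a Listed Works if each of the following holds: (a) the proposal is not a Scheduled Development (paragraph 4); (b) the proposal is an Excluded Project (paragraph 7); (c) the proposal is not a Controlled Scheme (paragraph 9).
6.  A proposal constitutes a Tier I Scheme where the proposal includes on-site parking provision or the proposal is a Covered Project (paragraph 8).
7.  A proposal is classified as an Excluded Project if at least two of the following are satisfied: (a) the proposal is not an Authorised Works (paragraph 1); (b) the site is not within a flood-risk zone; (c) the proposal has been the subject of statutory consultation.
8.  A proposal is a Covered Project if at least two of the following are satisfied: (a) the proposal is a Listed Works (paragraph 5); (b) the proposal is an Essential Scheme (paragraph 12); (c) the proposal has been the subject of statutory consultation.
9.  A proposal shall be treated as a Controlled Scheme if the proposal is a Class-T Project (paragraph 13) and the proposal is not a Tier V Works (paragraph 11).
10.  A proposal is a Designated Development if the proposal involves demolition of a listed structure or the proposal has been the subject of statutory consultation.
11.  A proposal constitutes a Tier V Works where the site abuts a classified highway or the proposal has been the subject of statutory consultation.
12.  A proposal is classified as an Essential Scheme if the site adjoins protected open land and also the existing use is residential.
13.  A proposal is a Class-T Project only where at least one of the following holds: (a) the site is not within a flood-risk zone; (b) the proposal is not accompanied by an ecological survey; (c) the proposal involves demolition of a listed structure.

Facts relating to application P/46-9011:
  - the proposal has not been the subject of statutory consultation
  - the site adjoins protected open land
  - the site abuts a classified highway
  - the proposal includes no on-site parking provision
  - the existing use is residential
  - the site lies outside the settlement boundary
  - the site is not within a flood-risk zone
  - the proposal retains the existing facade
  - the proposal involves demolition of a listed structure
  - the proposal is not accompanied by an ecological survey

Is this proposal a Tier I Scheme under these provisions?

No

Under paragraph 10: the proposal involves demolition of a listed structure? yes; or the proposal has been the subject of statutory consultation? no. So the proposal is a Designated Development.
Under paragraph 2: the proposal retains the existing facade? yes; and Designated Development (paragraph 10)? yes. So the proposal is a Restricted Works.
Under paragraph 4: the site lies within the settlement boundary? no; or the existing use is residential? yes; or not a Restricted Works (paragraph 2)? no. So the proposal is a Scheduled Development.
Under paragraph 1: the existing use is residential? yes; or the site is within a flood-risk zone? no. So the proposal is an Authorised Works.
Under paragraph 7: not an Authorised Works (paragraph 1)? no; the site is not within a flood-risk zone? yes; the proposal has been the subject of statutory consultation? no — 1 of 3 hold (need ≥2) → not satisfied.
Under paragraph 13: the site is not within a flood-risk zone? yes; or the proposal is not accompanied by an ecological survey? yes; or the proposal involves demolition of a listed structure? yes. So the proposal is a Class-T Project.
Under paragraph 11: the site abuts a classified highway? yes; or the proposal has been the subject of statutory consultation? no. So the proposal is a Tier V Works.
Under paragraph 9: Class-T Project (paragraph 13)? yes; and not a Tier V Works (paragraph 11)? no. So the proposal is not a Controlled Scheme.
Under paragraph 5: not a Scheduled Development (paragraph 4)? no; and Excluded Project (paragraph 7)? no; and not a Controlled Scheme (paragraph 9)? yes. So the proposal is not a Listed Works.
Under paragraph 12: the site adjoins protected open land? yes; and the existing use is residential? yes. So the proposal is an Essential Scheme.
Under paragraph 8: Listed Works (paragraph 5)? no; Essential Scheme (paragraph 12)? yes; the proposal has been the subject of statutory consultation? no — 1 of 3 hold (need ≥2) → not satisfied.
Under paragraph 6: the proposal includes on-site parking provision? no; or Covered Project (paragraph 8)? no. So the proposal is not a Tier I Scheme.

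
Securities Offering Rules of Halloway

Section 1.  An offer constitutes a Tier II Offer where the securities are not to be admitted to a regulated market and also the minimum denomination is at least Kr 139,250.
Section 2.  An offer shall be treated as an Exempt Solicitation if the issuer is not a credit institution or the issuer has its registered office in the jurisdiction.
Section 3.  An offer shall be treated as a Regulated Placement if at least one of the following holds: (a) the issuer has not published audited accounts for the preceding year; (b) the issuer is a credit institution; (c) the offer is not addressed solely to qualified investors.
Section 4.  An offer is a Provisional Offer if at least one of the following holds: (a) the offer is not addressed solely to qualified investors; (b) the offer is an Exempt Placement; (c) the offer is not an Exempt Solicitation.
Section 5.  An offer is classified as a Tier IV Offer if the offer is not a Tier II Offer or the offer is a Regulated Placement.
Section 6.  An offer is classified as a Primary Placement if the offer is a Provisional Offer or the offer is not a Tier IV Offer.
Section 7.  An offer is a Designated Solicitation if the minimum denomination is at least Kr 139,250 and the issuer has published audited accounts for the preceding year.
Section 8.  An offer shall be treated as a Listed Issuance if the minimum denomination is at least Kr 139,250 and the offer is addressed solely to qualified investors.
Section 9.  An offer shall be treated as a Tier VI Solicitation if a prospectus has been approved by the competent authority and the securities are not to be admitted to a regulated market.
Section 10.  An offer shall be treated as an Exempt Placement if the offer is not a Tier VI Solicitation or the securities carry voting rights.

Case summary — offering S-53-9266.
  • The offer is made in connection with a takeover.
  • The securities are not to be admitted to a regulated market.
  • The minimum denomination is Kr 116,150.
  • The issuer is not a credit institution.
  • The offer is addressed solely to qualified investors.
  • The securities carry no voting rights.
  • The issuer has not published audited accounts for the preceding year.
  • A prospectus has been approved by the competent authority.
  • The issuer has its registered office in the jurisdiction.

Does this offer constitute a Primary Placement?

No

Under section 9: a prospectus has been approved by the competent authority? yes; and the securities are not to be admitted to a regulated market? yes. So the offer is a Tier VI Solicitation.
Under section 10: not a Tier VI Solicitation (section 9)? no; or the securities carry voting rights? no. So the offer is not an Exempt Placement.
Under section 2: the issuer is not a credit institution? yes; or the issuer has its registered office in the jurisdiction? yes. So the offer is an Exempt Solicitation.
Under section 4: the offer is not addressed solely to qualified investors? no; or Exempt Placement (section 10)? no; or not an Exempt Solicitation (section 2)? no. So the offer is not a Provisional Offer.
Under section 1: the securities are not to be admitted to a regulated market? yes; and minimum denomination: Kr 116,150 ≥ Kr 139,250? no. So the offer is not a Tier II Offer.
Under section 3: the issuer has not published audited accounts for the preceding year? yes; or the issuer is a credit institution? no; or the offer is not addressed solely to qualified investors? no. So the offer is a Regulated Placement.
Under section 5: not a Tier II Offer (section 1)? yes; or Regulated Placement (section 3)? yes. So the offer is a Tier IV Offer.
Under section 6: Provisional Offer (section 4)? no; or not a Tier IV Offer (section 5)? no. So the offer is not a Primary Placement.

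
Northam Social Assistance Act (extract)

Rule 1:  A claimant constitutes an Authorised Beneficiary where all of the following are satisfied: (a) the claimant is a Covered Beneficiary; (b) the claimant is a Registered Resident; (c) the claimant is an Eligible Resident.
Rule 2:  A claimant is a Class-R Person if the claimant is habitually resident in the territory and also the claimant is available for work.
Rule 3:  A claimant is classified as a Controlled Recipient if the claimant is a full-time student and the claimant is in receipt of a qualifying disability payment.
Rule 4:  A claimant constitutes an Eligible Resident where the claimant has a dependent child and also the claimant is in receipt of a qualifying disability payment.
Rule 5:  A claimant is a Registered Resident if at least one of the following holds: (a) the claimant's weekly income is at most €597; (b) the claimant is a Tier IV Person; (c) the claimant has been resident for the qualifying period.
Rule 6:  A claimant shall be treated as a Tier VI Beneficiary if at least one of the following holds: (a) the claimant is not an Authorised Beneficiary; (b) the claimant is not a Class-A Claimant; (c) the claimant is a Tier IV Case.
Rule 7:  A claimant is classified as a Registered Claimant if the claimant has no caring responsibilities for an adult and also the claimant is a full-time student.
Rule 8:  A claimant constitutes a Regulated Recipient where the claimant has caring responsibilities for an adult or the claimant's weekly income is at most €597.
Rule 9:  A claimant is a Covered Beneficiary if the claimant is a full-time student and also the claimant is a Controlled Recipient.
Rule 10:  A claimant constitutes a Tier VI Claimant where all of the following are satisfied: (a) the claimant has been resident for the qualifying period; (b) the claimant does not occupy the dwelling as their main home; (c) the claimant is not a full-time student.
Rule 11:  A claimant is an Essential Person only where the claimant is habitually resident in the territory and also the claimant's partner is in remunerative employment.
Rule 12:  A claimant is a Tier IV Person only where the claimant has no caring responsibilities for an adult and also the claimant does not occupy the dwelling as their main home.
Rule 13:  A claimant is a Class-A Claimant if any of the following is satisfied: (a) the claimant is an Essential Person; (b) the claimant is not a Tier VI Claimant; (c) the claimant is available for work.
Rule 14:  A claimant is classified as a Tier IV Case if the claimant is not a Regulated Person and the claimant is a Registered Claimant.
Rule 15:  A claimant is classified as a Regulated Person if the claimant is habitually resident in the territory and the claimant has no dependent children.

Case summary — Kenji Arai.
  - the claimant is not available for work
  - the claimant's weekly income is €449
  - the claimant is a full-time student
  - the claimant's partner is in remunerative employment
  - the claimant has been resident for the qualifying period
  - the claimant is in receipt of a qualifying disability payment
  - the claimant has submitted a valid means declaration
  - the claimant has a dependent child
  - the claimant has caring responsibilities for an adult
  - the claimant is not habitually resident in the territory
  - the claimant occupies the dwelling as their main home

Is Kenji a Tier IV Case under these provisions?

No

Under rule 15: the claimant is habitually resident in the territory? no; and the claimant has no dependent children? no. So the claimant is not a Regulated Person.
Under rule 7: the claimant has no caring responsibilities for an adult? no; and the claimant is a full-time student? yes. So the claimant is not a Registered Claimant.
Under rule 14: not a Regulated Person (rule 15)? yes; and Registered Claimant (rule 7)? no. So the claimant is not a Tier IV Case.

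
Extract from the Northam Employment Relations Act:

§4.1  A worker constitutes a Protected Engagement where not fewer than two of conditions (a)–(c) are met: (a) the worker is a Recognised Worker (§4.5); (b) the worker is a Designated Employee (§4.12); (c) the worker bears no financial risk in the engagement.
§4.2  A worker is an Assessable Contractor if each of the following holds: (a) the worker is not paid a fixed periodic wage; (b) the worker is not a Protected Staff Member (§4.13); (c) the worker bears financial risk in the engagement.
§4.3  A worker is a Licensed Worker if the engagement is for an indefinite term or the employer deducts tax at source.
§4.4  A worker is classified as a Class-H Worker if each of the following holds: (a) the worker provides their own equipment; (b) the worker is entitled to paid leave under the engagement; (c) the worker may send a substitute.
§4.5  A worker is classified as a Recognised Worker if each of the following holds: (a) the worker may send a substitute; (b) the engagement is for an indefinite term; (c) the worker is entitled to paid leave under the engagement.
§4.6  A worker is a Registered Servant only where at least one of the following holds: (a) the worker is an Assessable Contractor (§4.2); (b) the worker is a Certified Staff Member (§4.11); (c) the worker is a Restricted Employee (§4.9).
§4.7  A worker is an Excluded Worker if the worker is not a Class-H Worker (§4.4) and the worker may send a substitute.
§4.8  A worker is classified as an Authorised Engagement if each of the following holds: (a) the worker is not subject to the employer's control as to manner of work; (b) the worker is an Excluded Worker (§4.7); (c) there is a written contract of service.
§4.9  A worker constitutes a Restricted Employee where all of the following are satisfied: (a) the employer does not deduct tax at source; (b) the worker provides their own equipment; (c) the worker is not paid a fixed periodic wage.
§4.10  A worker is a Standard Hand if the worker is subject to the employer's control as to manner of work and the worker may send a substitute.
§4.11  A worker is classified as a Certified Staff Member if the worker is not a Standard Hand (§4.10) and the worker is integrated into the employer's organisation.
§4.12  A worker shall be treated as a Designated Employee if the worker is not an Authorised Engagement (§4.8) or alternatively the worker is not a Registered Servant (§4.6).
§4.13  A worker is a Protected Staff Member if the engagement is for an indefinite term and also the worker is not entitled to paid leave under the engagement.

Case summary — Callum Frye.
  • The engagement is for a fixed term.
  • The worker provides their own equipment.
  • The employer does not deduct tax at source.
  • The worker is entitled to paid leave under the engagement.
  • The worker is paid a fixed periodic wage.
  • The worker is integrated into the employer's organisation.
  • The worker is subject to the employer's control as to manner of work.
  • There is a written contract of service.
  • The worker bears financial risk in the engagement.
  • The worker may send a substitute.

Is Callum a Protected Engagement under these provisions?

No

§4.5 — Recognised Worker: [the worker may send a substitute? yes] AND [the engagement is for an indefinite term? no] AND [the worker is entitled to paid leave under the engagement? yes] → not satisfied.
§4.4 — Class-H Worker: [the worker provides their own equipment? yes] AND [the worker is entitled to paid leave under the engagement? yes] AND [the worker may send a substitute? yes] → satisfied.
§4.7 — Excluded Worker: [not a Class-H Worker (§4.4)? no] AND [the worker may send a substitute? yes] → not satisfied.
§4.8 — Authorised Engagement: [the worker is not subject to the employer's control as to manner of work? no] AND [Excluded Worker (§4.7)? no] AND [there is a written contract of service? yes] → not satisfied.
§4.13 — Protected Staff Member: [the engagement is for an indefinite term? no] AND [the worker is not entitled to paid leave under the engagement? no] → not satisfied.
§4.2 — Assessable Contractor: [the worker is not paid a fixed periodic wage? no] AND [not a Protected Staff Member (§4.13)? yes] AND [the worker bears financial risk in the engagement? yes] → not satisfied.
§4.10 — Standard Hand: [the worker is subject to the employer's control as to manner of work? yes] AND [the worker may send a substitute? yes] → satisfied.
§4.11 — Certified Staff Member: [not a Standard Hand (§4.10)? no] AND [the worker is integrated into the employer's organisation? yes] → not satisfied.
§4.9 — Restricted Employee: [the employer does not deduct tax at source? yes] AND [the worker provides their own equipment? yes] AND [the worker is not paid a fixed periodic wage? no] → not satisfied.
§4.6 — Registered Servant: [Assessable Contractor (§4.2)? no] OR [Certified Staff Member (§4.11)? no] OR [Restricted Employee (§4.9)? no] → not satisfied.
§4.12 — Designated Employee: [not an Authorised Engagement (§4.8)? yes] OR [not a Registered Servant (§4.6)? yes] → satisfied.
§4.1 — Protected Engagement: Recognised Worker (§4.5)? no; Designated Employee (§4.12)? yes; the worker bears no financial risk in the engagement? no — 1 of 3 hold (need ≥2) → not satisfied.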